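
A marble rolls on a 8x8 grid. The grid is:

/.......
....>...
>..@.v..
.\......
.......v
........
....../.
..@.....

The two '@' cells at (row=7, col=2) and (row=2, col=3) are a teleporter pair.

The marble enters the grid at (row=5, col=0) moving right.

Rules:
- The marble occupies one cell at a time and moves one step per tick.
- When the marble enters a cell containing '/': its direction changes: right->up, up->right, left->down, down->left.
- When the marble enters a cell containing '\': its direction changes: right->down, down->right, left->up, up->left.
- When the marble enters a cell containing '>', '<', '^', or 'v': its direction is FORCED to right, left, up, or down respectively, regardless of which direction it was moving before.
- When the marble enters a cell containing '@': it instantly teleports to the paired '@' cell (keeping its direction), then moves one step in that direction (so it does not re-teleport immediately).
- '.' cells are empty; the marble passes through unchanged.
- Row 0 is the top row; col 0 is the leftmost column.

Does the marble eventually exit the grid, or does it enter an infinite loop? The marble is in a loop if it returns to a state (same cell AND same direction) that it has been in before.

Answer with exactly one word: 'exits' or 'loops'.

Step 1: enter (5,0), '.' pass, move right to (5,1)
Step 2: enter (5,1), '.' pass, move right to (5,2)
Step 3: enter (5,2), '.' pass, move right to (5,3)
Step 4: enter (5,3), '.' pass, move right to (5,4)
Step 5: enter (5,4), '.' pass, move right to (5,5)
Step 6: enter (5,5), '.' pass, move right to (5,6)
Step 7: enter (5,6), '.' pass, move right to (5,7)
Step 8: enter (5,7), '.' pass, move right to (5,8)
Step 9: at (5,8) — EXIT via right edge, pos 5

Answer: exits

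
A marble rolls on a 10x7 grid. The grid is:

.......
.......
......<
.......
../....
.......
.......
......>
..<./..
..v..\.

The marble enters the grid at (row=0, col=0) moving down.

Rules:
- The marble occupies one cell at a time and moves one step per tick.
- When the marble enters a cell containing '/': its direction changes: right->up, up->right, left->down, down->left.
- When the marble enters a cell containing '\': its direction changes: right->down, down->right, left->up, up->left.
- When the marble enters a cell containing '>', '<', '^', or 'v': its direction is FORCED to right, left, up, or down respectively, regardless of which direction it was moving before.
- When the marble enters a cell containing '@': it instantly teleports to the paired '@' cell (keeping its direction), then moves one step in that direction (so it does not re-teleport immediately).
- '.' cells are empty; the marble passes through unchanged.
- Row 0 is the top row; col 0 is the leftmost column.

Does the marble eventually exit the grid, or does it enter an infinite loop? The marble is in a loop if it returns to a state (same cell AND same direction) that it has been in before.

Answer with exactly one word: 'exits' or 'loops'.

Step 1: enter (0,0), '.' pass, move down to (1,0)
Step 2: enter (1,0), '.' pass, move down to (2,0)
Step 3: enter (2,0), '.' pass, move down to (3,0)
Step 4: enter (3,0), '.' pass, move down to (4,0)
Step 5: enter (4,0), '.' pass, move down to (5,0)
Step 6: enter (5,0), '.' pass, move down to (6,0)
Step 7: enter (6,0), '.' pass, move down to (7,0)
Step 8: enter (7,0), '.' pass, move down to (8,0)
Step 9: enter (8,0), '.' pass, move down to (9,0)
Step 10: enter (9,0), '.' pass, move down to (10,0)
Step 11: at (10,0) — EXIT via bottom edge, pos 0

Answer: exits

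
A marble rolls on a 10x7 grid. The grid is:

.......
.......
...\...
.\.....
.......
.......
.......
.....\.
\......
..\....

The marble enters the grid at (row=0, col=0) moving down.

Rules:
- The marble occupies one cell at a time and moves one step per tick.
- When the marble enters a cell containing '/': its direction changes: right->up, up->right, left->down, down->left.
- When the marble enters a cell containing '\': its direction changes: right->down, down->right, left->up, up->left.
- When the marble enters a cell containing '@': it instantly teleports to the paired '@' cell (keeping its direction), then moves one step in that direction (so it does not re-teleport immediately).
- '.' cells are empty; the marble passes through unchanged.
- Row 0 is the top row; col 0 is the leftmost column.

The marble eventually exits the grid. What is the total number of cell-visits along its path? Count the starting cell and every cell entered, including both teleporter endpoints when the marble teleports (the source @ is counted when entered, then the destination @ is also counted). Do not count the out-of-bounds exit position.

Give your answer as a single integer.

Answer: 15

Derivation:
Step 1: enter (0,0), '.' pass, move down to (1,0)
Step 2: enter (1,0), '.' pass, move down to (2,0)
Step 3: enter (2,0), '.' pass, move down to (3,0)
Step 4: enter (3,0), '.' pass, move down to (4,0)
Step 5: enter (4,0), '.' pass, move down to (5,0)
Step 6: enter (5,0), '.' pass, move down to (6,0)
Step 7: enter (6,0), '.' pass, move down to (7,0)
Step 8: enter (7,0), '.' pass, move down to (8,0)
Step 9: enter (8,0), '\' deflects down->right, move right to (8,1)
Step 10: enter (8,1), '.' pass, move right to (8,2)
Step 11: enter (8,2), '.' pass, move right to (8,3)
Step 12: enter (8,3), '.' pass, move right to (8,4)
Step 13: enter (8,4), '.' pass, move right to (8,5)
Step 14: enter (8,5), '.' pass, move right to (8,6)
Step 15: enter (8,6), '.' pass, move right to (8,7)
Step 16: at (8,7) — EXIT via right edge, pos 8
Path length (cell visits): 15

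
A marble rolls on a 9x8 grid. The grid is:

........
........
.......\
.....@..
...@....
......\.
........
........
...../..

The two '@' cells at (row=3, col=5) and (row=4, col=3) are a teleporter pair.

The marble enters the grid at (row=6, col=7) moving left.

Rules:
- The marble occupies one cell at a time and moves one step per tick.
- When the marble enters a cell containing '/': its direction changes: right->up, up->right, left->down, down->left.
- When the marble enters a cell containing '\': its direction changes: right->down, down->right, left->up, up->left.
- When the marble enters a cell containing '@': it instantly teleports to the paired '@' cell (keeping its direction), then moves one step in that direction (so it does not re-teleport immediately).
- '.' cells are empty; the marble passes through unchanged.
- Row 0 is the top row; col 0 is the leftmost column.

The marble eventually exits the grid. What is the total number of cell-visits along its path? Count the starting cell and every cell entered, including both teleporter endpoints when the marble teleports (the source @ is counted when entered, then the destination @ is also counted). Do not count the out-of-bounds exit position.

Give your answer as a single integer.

Step 1: enter (6,7), '.' pass, move left to (6,6)
Step 2: enter (6,6), '.' pass, move left to (6,5)
Step 3: enter (6,5), '.' pass, move left to (6,4)
Step 4: enter (6,4), '.' pass, move left to (6,3)
Step 5: enter (6,3), '.' pass, move left to (6,2)
Step 6: enter (6,2), '.' pass, move left to (6,1)
Step 7: enter (6,1), '.' pass, move left to (6,0)
Step 8: enter (6,0), '.' pass, move left to (6,-1)
Step 9: at (6,-1) — EXIT via left edge, pos 6
Path length (cell visits): 8

Answer: 8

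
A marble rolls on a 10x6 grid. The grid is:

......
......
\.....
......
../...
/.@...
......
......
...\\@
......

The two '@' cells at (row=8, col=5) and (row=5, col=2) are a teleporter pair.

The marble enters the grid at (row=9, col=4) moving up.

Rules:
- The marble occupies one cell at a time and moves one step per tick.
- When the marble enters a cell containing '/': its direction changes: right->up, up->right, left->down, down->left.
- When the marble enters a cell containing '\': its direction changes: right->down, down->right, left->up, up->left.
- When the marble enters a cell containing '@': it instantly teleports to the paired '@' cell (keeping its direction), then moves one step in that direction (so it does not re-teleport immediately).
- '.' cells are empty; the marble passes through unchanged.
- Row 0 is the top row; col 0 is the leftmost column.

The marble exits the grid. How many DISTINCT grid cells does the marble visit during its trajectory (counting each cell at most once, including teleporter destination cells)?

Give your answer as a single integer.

Step 1: enter (9,4), '.' pass, move up to (8,4)
Step 2: enter (8,4), '\' deflects up->left, move left to (8,3)
Step 3: enter (8,3), '\' deflects left->up, move up to (7,3)
Step 4: enter (7,3), '.' pass, move up to (6,3)
Step 5: enter (6,3), '.' pass, move up to (5,3)
Step 6: enter (5,3), '.' pass, move up to (4,3)
Step 7: enter (4,3), '.' pass, move up to (3,3)
Step 8: enter (3,3), '.' pass, move up to (2,3)
Step 9: enter (2,3), '.' pass, move up to (1,3)
Step 10: enter (1,3), '.' pass, move up to (0,3)
Step 11: enter (0,3), '.' pass, move up to (-1,3)
Step 12: at (-1,3) — EXIT via top edge, pos 3
Distinct cells visited: 11 (path length 11)

Answer: 11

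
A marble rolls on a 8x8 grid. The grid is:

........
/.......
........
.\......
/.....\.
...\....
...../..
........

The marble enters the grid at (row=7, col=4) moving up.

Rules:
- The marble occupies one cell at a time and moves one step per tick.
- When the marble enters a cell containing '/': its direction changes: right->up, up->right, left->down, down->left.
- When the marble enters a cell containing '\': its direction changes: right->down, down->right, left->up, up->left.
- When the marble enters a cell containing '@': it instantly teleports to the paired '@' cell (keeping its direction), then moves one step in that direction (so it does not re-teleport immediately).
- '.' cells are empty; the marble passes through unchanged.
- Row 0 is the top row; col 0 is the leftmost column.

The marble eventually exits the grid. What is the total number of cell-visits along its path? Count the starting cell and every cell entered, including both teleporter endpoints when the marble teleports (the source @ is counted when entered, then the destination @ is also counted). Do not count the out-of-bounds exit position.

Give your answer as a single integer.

Answer: 8

Derivation:
Step 1: enter (7,4), '.' pass, move up to (6,4)
Step 2: enter (6,4), '.' pass, move up to (5,4)
Step 3: enter (5,4), '.' pass, move up to (4,4)
Step 4: enter (4,4), '.' pass, move up to (3,4)
Step 5: enter (3,4), '.' pass, move up to (2,4)
Step 6: enter (2,4), '.' pass, move up to (1,4)
Step 7: enter (1,4), '.' pass, move up to (0,4)
Step 8: enter (0,4), '.' pass, move up to (-1,4)
Step 9: at (-1,4) — EXIT via top edge, pos 4
Path length (cell visits): 8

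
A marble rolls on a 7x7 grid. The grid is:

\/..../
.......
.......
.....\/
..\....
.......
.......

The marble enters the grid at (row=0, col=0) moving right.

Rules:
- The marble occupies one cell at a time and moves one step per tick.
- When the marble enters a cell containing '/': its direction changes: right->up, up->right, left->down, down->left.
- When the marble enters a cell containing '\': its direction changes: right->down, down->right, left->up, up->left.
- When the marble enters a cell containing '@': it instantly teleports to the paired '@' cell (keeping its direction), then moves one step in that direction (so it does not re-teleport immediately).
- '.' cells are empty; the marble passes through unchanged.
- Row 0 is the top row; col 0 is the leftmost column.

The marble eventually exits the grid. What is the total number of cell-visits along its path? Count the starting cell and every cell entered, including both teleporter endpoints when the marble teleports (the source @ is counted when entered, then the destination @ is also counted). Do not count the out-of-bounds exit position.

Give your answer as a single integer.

Answer: 7

Derivation:
Step 1: enter (0,0), '\' deflects right->down, move down to (1,0)
Step 2: enter (1,0), '.' pass, move down to (2,0)
Step 3: enter (2,0), '.' pass, move down to (3,0)
Step 4: enter (3,0), '.' pass, move down to (4,0)
Step 5: enter (4,0), '.' pass, move down to (5,0)
Step 6: enter (5,0), '.' pass, move down to (6,0)
Step 7: enter (6,0), '.' pass, move down to (7,0)
Step 8: at (7,0) — EXIT via bottom edge, pos 0
Path length (cell visits): 7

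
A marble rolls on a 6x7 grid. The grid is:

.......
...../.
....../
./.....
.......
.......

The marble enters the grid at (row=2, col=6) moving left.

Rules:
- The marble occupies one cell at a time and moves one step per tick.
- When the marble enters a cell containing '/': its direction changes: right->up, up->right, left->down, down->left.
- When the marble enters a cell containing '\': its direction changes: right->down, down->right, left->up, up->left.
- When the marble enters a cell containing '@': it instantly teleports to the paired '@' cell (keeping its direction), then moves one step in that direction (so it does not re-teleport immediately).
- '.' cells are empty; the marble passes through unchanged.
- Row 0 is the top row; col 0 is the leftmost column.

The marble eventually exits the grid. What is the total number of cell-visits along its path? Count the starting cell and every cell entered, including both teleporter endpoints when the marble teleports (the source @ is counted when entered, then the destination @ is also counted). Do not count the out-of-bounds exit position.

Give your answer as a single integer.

Answer: 4

Derivation:
Step 1: enter (2,6), '/' deflects left->down, move down to (3,6)
Step 2: enter (3,6), '.' pass, move down to (4,6)
Step 3: enter (4,6), '.' pass, move down to (5,6)
Step 4: enter (5,6), '.' pass, move down to (6,6)
Step 5: at (6,6) — EXIT via bottom edge, pos 6
Path length (cell visits): 4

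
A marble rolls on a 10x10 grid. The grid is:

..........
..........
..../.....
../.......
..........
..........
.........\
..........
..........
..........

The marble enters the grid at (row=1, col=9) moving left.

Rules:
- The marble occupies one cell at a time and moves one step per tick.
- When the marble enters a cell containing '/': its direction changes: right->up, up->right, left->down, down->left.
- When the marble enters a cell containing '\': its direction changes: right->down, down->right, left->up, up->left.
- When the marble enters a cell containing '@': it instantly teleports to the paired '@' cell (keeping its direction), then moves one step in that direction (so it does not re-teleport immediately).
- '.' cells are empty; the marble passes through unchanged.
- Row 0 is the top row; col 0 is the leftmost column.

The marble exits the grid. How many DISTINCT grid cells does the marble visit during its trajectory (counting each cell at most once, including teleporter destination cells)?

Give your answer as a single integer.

Answer: 10

Derivation:
Step 1: enter (1,9), '.' pass, move left to (1,8)
Step 2: enter (1,8), '.' pass, move left to (1,7)
Step 3: enter (1,7), '.' pass, move left to (1,6)
Step 4: enter (1,6), '.' pass, move left to (1,5)
Step 5: enter (1,5), '.' pass, move left to (1,4)
Step 6: enter (1,4), '.' pass, move left to (1,3)
Step 7: enter (1,3), '.' pass, move left to (1,2)
Step 8: enter (1,2), '.' pass, move left to (1,1)
Step 9: enter (1,1), '.' pass, move left to (1,0)
Step 10: enter (1,0), '.' pass, move left to (1,-1)
Step 11: at (1,-1) — EXIT via left edge, pos 1
Distinct cells visited: 10 (path length 10)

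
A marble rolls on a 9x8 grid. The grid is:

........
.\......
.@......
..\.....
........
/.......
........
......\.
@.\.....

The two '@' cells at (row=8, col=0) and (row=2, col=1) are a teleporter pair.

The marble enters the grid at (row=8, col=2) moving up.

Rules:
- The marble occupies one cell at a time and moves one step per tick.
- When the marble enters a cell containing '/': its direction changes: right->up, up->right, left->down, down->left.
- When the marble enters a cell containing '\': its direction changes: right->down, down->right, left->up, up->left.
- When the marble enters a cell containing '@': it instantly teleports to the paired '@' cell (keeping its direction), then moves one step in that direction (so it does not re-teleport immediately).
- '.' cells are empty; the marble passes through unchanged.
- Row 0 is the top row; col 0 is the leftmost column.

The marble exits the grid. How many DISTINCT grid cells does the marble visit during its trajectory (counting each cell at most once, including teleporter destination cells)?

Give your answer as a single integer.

Answer: 5

Derivation:
Step 1: enter (8,2), '\' deflects up->left, move left to (8,1)
Step 2: enter (8,1), '.' pass, move left to (8,0)
Step 3: enter (8,0), '@' teleport (8,0)->(2,1), also enter (2,1), move left to (2,0)
Step 4: enter (2,0), '.' pass, move left to (2,-1)
Step 5: at (2,-1) — EXIT via left edge, pos 2
Distinct cells visited: 5 (path length 5)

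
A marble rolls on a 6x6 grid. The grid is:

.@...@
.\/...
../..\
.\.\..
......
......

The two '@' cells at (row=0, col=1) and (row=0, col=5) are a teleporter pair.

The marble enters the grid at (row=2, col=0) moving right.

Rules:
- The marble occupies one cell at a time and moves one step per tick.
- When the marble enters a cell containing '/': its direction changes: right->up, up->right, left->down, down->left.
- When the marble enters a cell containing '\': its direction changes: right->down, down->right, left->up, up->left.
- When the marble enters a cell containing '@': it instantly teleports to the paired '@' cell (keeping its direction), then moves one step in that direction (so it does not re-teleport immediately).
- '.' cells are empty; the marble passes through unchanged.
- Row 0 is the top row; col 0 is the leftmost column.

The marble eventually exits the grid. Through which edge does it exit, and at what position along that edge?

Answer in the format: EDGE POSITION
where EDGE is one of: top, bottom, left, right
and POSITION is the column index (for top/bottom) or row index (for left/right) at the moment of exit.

Step 1: enter (2,0), '.' pass, move right to (2,1)
Step 2: enter (2,1), '.' pass, move right to (2,2)
Step 3: enter (2,2), '/' deflects right->up, move up to (1,2)
Step 4: enter (1,2), '/' deflects up->right, move right to (1,3)
Step 5: enter (1,3), '.' pass, move right to (1,4)
Step 6: enter (1,4), '.' pass, move right to (1,5)
Step 7: enter (1,5), '.' pass, move right to (1,6)
Step 8: at (1,6) — EXIT via right edge, pos 1

Answer: right 1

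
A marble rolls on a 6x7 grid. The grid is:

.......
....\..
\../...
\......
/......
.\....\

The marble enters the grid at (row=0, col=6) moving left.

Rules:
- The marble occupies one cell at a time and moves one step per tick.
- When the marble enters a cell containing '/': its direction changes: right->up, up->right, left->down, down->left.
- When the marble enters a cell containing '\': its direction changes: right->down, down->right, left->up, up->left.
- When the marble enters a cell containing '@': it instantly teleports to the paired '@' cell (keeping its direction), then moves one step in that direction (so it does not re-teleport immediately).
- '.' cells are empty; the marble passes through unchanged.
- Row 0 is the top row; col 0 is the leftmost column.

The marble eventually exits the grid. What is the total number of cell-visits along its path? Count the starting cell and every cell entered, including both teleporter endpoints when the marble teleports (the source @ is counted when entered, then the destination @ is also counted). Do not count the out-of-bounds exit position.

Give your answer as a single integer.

Step 1: enter (0,6), '.' pass, move left to (0,5)
Step 2: enter (0,5), '.' pass, move left to (0,4)
Step 3: enter (0,4), '.' pass, move left to (0,3)
Step 4: enter (0,3), '.' pass, move left to (0,2)
Step 5: enter (0,2), '.' pass, move left to (0,1)
Step 6: enter (0,1), '.' pass, move left to (0,0)
Step 7: enter (0,0), '.' pass, move left to (0,-1)
Step 8: at (0,-1) — EXIT via left edge, pos 0
Path length (cell visits): 7

Answer: 7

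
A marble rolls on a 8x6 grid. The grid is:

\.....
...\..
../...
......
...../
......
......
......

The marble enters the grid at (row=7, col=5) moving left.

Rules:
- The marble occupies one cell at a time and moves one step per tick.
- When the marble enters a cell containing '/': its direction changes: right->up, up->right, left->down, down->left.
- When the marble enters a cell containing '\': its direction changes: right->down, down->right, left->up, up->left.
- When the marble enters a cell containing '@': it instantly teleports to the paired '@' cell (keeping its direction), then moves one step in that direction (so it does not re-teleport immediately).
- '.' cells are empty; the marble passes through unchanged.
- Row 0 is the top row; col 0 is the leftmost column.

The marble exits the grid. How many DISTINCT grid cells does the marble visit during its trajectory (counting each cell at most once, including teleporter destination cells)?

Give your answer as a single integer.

Step 1: enter (7,5), '.' pass, move left to (7,4)
Step 2: enter (7,4), '.' pass, move left to (7,3)
Step 3: enter (7,3), '.' pass, move left to (7,2)
Step 4: enter (7,2), '.' pass, move left to (7,1)
Step 5: enter (7,1), '.' pass, move left to (7,0)
Step 6: enter (7,0), '.' pass, move left to (7,-1)
Step 7: at (7,-1) — EXIT via left edge, pos 7
Distinct cells visited: 6 (path length 6)

Answer: 6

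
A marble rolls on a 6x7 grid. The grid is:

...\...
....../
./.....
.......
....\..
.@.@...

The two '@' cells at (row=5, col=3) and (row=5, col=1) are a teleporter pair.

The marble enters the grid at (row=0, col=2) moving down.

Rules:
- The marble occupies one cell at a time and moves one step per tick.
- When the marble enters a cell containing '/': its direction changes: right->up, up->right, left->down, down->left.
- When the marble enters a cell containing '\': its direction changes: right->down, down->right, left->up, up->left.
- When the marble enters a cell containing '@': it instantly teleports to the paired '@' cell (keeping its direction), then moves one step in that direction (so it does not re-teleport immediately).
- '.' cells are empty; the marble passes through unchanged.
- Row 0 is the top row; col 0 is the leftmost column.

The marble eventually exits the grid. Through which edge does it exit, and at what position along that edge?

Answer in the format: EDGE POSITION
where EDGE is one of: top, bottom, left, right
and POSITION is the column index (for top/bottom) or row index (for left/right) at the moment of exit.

Answer: bottom 2

Derivation:
Step 1: enter (0,2), '.' pass, move down to (1,2)
Step 2: enter (1,2), '.' pass, move down to (2,2)
Step 3: enter (2,2), '.' pass, move down to (3,2)
Step 4: enter (3,2), '.' pass, move down to (4,2)
Step 5: enter (4,2), '.' pass, move down to (5,2)
Step 6: enter (5,2), '.' pass, move down to (6,2)
Step 7: at (6,2) — EXIT via bottom edge, pos 2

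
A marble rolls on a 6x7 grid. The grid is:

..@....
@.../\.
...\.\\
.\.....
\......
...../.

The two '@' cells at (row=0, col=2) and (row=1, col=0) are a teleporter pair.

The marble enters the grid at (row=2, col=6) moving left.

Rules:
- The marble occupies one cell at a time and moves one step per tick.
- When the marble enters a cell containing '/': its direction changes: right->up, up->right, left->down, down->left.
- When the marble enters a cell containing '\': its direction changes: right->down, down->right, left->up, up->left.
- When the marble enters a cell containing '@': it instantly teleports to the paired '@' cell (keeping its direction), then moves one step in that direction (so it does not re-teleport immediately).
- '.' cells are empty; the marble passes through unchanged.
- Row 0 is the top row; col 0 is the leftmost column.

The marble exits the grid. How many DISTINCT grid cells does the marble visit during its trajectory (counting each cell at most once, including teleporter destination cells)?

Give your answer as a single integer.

Answer: 3

Derivation:
Step 1: enter (2,6), '\' deflects left->up, move up to (1,6)
Step 2: enter (1,6), '.' pass, move up to (0,6)
Step 3: enter (0,6), '.' pass, move up to (-1,6)
Step 4: at (-1,6) — EXIT via top edge, pos 6
Distinct cells visited: 3 (path length 3)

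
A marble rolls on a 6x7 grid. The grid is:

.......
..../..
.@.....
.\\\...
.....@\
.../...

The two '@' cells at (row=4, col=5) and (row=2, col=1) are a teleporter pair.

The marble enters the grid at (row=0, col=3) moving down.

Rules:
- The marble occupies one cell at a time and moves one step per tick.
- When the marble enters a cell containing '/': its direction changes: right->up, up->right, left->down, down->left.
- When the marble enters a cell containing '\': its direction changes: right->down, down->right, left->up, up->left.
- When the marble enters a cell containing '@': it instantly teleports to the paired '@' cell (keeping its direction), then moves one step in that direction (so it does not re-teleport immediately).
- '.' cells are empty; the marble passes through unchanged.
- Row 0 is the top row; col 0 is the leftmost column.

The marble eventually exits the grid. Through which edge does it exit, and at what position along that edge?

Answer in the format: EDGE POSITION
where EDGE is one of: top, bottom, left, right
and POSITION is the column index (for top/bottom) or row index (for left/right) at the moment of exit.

Step 1: enter (0,3), '.' pass, move down to (1,3)
Step 2: enter (1,3), '.' pass, move down to (2,3)
Step 3: enter (2,3), '.' pass, move down to (3,3)
Step 4: enter (3,3), '\' deflects down->right, move right to (3,4)
Step 5: enter (3,4), '.' pass, move right to (3,5)
Step 6: enter (3,5), '.' pass, move right to (3,6)
Step 7: enter (3,6), '.' pass, move right to (3,7)
Step 8: at (3,7) — EXIT via right edge, pos 3

Answer: right 3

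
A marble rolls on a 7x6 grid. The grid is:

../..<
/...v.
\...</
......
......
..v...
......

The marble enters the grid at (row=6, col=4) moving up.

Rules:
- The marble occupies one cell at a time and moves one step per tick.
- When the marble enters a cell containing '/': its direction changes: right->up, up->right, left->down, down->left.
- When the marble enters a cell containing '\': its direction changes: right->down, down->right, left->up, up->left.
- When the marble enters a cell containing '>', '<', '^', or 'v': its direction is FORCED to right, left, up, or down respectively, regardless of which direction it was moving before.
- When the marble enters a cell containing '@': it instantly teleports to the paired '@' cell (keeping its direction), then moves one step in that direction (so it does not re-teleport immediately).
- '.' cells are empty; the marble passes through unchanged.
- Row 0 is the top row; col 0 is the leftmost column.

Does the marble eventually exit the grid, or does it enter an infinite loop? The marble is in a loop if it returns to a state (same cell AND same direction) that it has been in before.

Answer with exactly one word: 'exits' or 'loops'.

Step 1: enter (6,4), '.' pass, move up to (5,4)
Step 2: enter (5,4), '.' pass, move up to (4,4)
Step 3: enter (4,4), '.' pass, move up to (3,4)
Step 4: enter (3,4), '.' pass, move up to (2,4)
Step 5: enter (2,4), '<' forces up->left, move left to (2,3)
Step 6: enter (2,3), '.' pass, move left to (2,2)
Step 7: enter (2,2), '.' pass, move left to (2,1)
Step 8: enter (2,1), '.' pass, move left to (2,0)
Step 9: enter (2,0), '\' deflects left->up, move up to (1,0)
Step 10: enter (1,0), '/' deflects up->right, move right to (1,1)
Step 11: enter (1,1), '.' pass, move right to (1,2)
Step 12: enter (1,2), '.' pass, move right to (1,3)
Step 13: enter (1,3), '.' pass, move right to (1,4)
Step 14: enter (1,4), 'v' forces right->down, move down to (2,4)
Step 15: enter (2,4), '<' forces down->left, move left to (2,3)
Step 16: at (2,3) dir=left — LOOP DETECTED (seen before)

Answer: loops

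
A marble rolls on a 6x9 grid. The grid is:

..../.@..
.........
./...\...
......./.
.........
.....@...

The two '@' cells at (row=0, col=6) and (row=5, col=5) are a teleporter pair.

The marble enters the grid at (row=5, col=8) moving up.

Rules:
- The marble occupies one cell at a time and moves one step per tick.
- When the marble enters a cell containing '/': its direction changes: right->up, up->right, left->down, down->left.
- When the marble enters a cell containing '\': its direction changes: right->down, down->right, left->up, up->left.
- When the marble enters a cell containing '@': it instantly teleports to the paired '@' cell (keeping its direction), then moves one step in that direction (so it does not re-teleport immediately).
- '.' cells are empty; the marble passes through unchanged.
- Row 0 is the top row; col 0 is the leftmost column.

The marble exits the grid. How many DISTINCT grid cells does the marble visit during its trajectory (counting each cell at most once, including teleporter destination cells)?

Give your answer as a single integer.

Answer: 6

Derivation:
Step 1: enter (5,8), '.' pass, move up to (4,8)
Step 2: enter (4,8), '.' pass, move up to (3,8)
Step 3: enter (3,8), '.' pass, move up to (2,8)
Step 4: enter (2,8), '.' pass, move up to (1,8)
Step 5: enter (1,8), '.' pass, move up to (0,8)
Step 6: enter (0,8), '.' pass, move up to (-1,8)
Step 7: at (-1,8) — EXIT via top edge, pos 8
Distinct cells visited: 6 (path length 6)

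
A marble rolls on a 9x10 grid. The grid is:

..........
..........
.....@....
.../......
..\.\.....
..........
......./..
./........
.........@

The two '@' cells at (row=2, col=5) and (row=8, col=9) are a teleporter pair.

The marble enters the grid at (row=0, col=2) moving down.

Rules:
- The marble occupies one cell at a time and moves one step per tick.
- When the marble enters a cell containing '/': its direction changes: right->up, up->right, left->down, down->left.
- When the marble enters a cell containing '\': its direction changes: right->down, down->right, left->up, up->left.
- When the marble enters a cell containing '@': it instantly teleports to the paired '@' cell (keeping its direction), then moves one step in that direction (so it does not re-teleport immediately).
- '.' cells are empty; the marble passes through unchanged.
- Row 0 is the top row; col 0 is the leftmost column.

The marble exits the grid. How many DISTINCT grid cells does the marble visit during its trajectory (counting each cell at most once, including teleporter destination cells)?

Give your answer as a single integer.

Answer: 11

Derivation:
Step 1: enter (0,2), '.' pass, move down to (1,2)
Step 2: enter (1,2), '.' pass, move down to (2,2)
Step 3: enter (2,2), '.' pass, move down to (3,2)
Step 4: enter (3,2), '.' pass, move down to (4,2)
Step 5: enter (4,2), '\' deflects down->right, move right to (4,3)
Step 6: enter (4,3), '.' pass, move right to (4,4)
Step 7: enter (4,4), '\' deflects right->down, move down to (5,4)
Step 8: enter (5,4), '.' pass, move down to (6,4)
Step 9: enter (6,4), '.' pass, move down to (7,4)
Step 10: enter (7,4), '.' pass, move down to (8,4)
Step 11: enter (8,4), '.' pass, move down to (9,4)
Step 12: at (9,4) — EXIT via bottom edge, pos 4
Distinct cells visited: 11 (path length 11)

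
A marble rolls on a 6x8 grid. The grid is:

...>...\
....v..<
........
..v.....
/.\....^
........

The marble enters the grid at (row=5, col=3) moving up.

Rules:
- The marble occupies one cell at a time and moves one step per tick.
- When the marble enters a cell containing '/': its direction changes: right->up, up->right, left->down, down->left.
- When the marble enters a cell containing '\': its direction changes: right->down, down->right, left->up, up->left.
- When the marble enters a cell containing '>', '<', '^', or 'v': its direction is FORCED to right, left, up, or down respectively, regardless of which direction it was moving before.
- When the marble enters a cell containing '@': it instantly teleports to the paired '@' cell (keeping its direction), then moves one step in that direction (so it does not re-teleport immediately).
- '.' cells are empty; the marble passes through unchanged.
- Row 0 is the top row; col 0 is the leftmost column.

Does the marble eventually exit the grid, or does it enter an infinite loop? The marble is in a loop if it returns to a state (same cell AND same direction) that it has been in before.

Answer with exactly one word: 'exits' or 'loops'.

Step 1: enter (5,3), '.' pass, move up to (4,3)
Step 2: enter (4,3), '.' pass, move up to (3,3)
Step 3: enter (3,3), '.' pass, move up to (2,3)
Step 4: enter (2,3), '.' pass, move up to (1,3)
Step 5: enter (1,3), '.' pass, move up to (0,3)
Step 6: enter (0,3), '>' forces up->right, move right to (0,4)
Step 7: enter (0,4), '.' pass, move right to (0,5)
Step 8: enter (0,5), '.' pass, move right to (0,6)
Step 9: enter (0,6), '.' pass, move right to (0,7)
Step 10: enter (0,7), '\' deflects right->down, move down to (1,7)
Step 11: enter (1,7), '<' forces down->left, move left to (1,6)
Step 12: enter (1,6), '.' pass, move left to (1,5)
Step 13: enter (1,5), '.' pass, move left to (1,4)
Step 14: enter (1,4), 'v' forces left->down, move down to (2,4)
Step 15: enter (2,4), '.' pass, move down to (3,4)
Step 16: enter (3,4), '.' pass, move down to (4,4)
Step 17: enter (4,4), '.' pass, move down to (5,4)
Step 18: enter (5,4), '.' pass, move down to (6,4)
Step 19: at (6,4) — EXIT via bottom edge, pos 4

Answer: exits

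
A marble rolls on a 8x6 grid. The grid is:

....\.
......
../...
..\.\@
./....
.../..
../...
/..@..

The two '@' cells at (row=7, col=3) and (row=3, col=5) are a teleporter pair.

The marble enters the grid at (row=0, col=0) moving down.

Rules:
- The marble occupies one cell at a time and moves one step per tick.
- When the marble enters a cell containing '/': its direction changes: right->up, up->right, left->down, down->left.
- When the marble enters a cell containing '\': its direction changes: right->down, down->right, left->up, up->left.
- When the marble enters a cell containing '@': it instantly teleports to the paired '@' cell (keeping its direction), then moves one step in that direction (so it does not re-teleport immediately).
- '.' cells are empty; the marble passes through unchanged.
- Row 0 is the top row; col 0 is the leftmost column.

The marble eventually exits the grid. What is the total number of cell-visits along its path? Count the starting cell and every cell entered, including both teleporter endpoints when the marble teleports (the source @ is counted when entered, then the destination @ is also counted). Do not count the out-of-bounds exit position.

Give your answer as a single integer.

Step 1: enter (0,0), '.' pass, move down to (1,0)
Step 2: enter (1,0), '.' pass, move down to (2,0)
Step 3: enter (2,0), '.' pass, move down to (3,0)
Step 4: enter (3,0), '.' pass, move down to (4,0)
Step 5: enter (4,0), '.' pass, move down to (5,0)
Step 6: enter (5,0), '.' pass, move down to (6,0)
Step 7: enter (6,0), '.' pass, move down to (7,0)
Step 8: enter (7,0), '/' deflects down->left, move left to (7,-1)
Step 9: at (7,-1) — EXIT via left edge, pos 7
Path length (cell visits): 8

Answer: 8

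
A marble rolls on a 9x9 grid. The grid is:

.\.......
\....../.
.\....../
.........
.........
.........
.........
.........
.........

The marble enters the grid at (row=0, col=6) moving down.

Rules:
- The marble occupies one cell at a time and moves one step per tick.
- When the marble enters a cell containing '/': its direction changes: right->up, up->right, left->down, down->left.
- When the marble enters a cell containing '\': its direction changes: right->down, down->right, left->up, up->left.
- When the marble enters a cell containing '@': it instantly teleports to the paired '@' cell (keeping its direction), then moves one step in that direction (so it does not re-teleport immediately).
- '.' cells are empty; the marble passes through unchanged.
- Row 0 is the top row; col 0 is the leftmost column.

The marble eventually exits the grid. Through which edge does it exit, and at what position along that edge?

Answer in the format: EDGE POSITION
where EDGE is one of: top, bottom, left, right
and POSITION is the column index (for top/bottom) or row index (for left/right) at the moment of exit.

Step 1: enter (0,6), '.' pass, move down to (1,6)
Step 2: enter (1,6), '.' pass, move down to (2,6)
Step 3: enter (2,6), '.' pass, move down to (3,6)
Step 4: enter (3,6), '.' pass, move down to (4,6)
Step 5: enter (4,6), '.' pass, move down to (5,6)
Step 6: enter (5,6), '.' pass, move down to (6,6)
Step 7: enter (6,6), '.' pass, move down to (7,6)
Step 8: enter (7,6), '.' pass, move down to (8,6)
Step 9: enter (8,6), '.' pass, move down to (9,6)
Step 10: at (9,6) — EXIT via bottom edge, pos 6

Answer: bottom 6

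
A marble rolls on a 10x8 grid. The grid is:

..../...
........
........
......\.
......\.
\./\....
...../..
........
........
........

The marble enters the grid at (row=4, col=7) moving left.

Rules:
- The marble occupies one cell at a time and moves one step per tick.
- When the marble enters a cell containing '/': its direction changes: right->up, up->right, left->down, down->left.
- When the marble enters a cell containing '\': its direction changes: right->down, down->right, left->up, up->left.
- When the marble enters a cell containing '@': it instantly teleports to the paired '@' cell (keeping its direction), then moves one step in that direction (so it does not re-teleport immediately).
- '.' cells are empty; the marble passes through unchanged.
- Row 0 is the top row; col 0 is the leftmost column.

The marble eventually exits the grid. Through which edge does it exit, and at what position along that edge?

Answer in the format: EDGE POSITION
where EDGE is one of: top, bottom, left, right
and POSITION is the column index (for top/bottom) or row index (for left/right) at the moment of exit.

Answer: left 3

Derivation:
Step 1: enter (4,7), '.' pass, move left to (4,6)
Step 2: enter (4,6), '\' deflects left->up, move up to (3,6)
Step 3: enter (3,6), '\' deflects up->left, move left to (3,5)
Step 4: enter (3,5), '.' pass, move left to (3,4)
Step 5: enter (3,4), '.' pass, move left to (3,3)
Step 6: enter (3,3), '.' pass, move left to (3,2)
Step 7: enter (3,2), '.' pass, move left to (3,1)
Step 8: enter (3,1), '.' pass, move left to (3,0)
Step 9: enter (3,0), '.' pass, move left to (3,-1)
Step 10: at (3,-1) — EXIT via left edge, pos 3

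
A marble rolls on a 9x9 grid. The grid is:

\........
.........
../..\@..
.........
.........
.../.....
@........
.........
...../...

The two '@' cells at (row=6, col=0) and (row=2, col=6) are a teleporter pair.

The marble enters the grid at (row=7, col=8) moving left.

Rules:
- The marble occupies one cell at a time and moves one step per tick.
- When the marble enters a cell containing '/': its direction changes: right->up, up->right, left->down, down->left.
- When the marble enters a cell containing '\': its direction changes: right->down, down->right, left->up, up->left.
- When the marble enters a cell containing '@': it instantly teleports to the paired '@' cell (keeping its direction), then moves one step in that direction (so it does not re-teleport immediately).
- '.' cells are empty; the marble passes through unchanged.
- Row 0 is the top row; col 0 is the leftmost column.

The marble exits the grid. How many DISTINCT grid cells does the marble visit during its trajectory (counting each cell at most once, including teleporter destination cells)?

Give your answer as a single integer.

Answer: 9

Derivation:
Step 1: enter (7,8), '.' pass, move left to (7,7)
Step 2: enter (7,7), '.' pass, move left to (7,6)
Step 3: enter (7,6), '.' pass, move left to (7,5)
Step 4: enter (7,5), '.' pass, move left to (7,4)
Step 5: enter (7,4), '.' pass, move left to (7,3)
Step 6: enter (7,3), '.' pass, move left to (7,2)
Step 7: enter (7,2), '.' pass, move left to (7,1)
Step 8: enter (7,1), '.' pass, move left to (7,0)
Step 9: enter (7,0), '.' pass, move left to (7,-1)
Step 10: at (7,-1) — EXIT via left edge, pos 7
Distinct cells visited: 9 (path length 9)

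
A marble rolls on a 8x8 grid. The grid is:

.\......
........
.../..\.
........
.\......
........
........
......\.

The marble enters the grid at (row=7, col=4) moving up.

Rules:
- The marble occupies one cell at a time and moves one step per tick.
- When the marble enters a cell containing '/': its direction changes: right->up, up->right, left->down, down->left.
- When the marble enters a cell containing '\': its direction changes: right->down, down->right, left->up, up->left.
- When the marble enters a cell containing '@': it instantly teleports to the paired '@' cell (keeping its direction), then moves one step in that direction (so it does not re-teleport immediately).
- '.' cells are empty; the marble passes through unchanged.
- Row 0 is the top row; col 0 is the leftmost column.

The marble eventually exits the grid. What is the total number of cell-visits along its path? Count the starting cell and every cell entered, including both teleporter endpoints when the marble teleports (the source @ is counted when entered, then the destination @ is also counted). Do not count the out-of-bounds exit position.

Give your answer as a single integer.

Answer: 8

Derivation:
Step 1: enter (7,4), '.' pass, move up to (6,4)
Step 2: enter (6,4), '.' pass, move up to (5,4)
Step 3: enter (5,4), '.' pass, move up to (4,4)
Step 4: enter (4,4), '.' pass, move up to (3,4)
Step 5: enter (3,4), '.' pass, move up to (2,4)
Step 6: enter (2,4), '.' pass, move up to (1,4)
Step 7: enter (1,4), '.' pass, move up to (0,4)
Step 8: enter (0,4), '.' pass, move up to (-1,4)
Step 9: at (-1,4) — EXIT via top edge, pos 4
Path length (cell visits): 8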